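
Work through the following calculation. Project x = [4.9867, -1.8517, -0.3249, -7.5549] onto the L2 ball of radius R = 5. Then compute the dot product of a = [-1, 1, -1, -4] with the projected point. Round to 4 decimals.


Step 1: Compute ||x|| (intermediates to 6 decimals).
||x|| = sqrt(4.9867^2 + (-1.8517)^2 + (-0.3249)^2 + (-7.5549)^2) = 9.245434
Step 2: Project.
Since ||x|| > R, scale = R/||x|| = 5/9.245434 = 0.540807, proj(x) = scale * x
proj(x) = [2.696842, -1.001412, -0.175708, -4.085743]
Step 3: Dot product.
a^T * proj(x) = -1*2.696842 + 1*(-1.001412) - 1*(-0.175708) - 4*(-4.085743) = 12.8204


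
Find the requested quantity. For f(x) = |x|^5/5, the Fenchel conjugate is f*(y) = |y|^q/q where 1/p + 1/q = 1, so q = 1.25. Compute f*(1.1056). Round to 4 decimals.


The conjugate exponent q satisfies 1/p + 1/q = 1.
p = 5, so q = 5/(5 - 1) = 1.25
|y|^q = 1.1056^1.25 = 1.1337
f*(1.1056) = 1.1337 / 1.25 = 0.907


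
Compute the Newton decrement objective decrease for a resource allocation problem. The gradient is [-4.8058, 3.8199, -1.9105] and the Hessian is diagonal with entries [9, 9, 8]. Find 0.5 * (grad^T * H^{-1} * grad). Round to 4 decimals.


Step 1: H is diagonal, so H^(-1) * g = [-0.534, 0.4244, -0.2388].
Step 2: g^T H^(-1) g = sum_i g_i^2 / H_ii
  = (-4.8058)^2/9 + (3.8199)^2/9 + (-1.9105)^2/8
  = 2.5662 + 1.6213 + 0.4563 = 4.6437
Step 3: Objective decrease = 0.5 * g^T H^(-1) g = 2.3219


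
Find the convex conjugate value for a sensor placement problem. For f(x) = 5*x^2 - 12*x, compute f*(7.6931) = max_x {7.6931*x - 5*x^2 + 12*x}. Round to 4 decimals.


f*(y) = sup_x {y*x - a*x^2 - b*x} = sup_x {(y-b)*x - a*x^2}
FOC: (y - b) - 2a*x = 0 => x* = (y - b)/(2a)
x* = (7.6931 + 12)/(2*5) = 1.9693
f*(7.6931) = (y-b)^2/(4a) = (7.6931 + 12)^2/(4*5)
= 387.8182/20 = 19.3909


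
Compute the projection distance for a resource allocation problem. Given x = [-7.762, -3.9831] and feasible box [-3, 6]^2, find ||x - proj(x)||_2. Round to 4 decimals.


Project each component onto [-3, 6].
clip(-7.762) = -3.0, clip(-3.9831) = -3.0
Projection = [-3.0, -3.0]
Squared diffs: [22.6766, 0.9665]
Distance = sqrt(23.6431) = 4.8624


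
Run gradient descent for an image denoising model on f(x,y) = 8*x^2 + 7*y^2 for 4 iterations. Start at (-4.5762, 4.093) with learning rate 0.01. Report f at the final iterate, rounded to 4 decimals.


Gradient descent on f(x,y) = 8*x^2 + 7*y^2.
Starting point: (-4.5762, 4.093), alpha = 0.01
Step 1: grad_x = 2*8*-4.5762 = -73.2192, grad_y = 2*7*4.093 = 57.302
  x_1 = -4.5762 - 0.01*-73.2192 = -3.844
  y_1 = 4.093 - 0.01*57.302 = 3.52
Step 2: grad_x = 2*8*-3.844 = -61.5041, grad_y = 2*7*3.52 = 49.2797
  x_2 = -3.844 - 0.01*-61.5041 = -3.229
  y_2 = 3.52 - 0.01*49.2797 = 3.0272
Step 3: grad_x = 2*8*-3.229 = -51.6635, grad_y = 2*7*3.0272 = 42.3806
  x_3 = -3.229 - 0.01*-51.6635 = -2.7123
  y_3 = 3.0272 - 0.01*42.3806 = 2.6034
Step 4: grad_x = 2*8*-2.7123 = -43.3973, grad_y = 2*7*2.6034 = 36.4473
  x_4 = -2.7123 - 0.01*-43.3973 = -2.2784
  y_4 = 2.6034 - 0.01*36.4473 = 2.2389
f(-2.2784, 2.2389) = 8*(-2.2784)^2 + 7*2.2389^2 = 76.6162


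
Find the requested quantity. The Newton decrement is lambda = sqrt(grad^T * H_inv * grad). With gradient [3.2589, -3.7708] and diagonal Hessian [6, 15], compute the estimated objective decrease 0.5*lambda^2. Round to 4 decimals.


Step 1: H is diagonal, so H^(-1) * g = [0.5432, -0.2514].
Step 2: g^T H^(-1) g = sum_i g_i^2 / H_ii
  = (3.2589)^2/6 + (-3.7708)^2/15
  = 1.7701 + 0.9479 = 2.718
Step 3: Objective decrease = 0.5 * g^T H^(-1) g = 1.359


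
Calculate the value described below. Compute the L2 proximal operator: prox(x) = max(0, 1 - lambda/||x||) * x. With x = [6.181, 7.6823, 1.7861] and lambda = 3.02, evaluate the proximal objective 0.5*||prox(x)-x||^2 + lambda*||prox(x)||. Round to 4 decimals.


Step 1: Compute ||x||.
||x|| = 10.0206
Step 2: Compute scaling factor.
scale = max(0, 1 - 3.02/10.0206) = 0.6986
Step 3: prox(x) = [4.3182, 5.367, 1.2478]
||prox(x)|| = 7.0006
Step 4: Proximal objective.
0.5*||prox-x||^2 = 4.5602
lambda*||prox|| = 21.1418
Total = 25.702


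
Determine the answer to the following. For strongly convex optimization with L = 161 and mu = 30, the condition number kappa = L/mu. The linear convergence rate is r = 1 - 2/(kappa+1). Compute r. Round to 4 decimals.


Step 1: Compute the condition number.
kappa = L/mu = 161/30 = 5.3667
Step 2: Compute the convergence rate.
r = 1 - 2/(kappa + 1) = 1 - 2*mu/(L + mu) = (L - mu)/(L + mu) = 131/191 = 0.6859


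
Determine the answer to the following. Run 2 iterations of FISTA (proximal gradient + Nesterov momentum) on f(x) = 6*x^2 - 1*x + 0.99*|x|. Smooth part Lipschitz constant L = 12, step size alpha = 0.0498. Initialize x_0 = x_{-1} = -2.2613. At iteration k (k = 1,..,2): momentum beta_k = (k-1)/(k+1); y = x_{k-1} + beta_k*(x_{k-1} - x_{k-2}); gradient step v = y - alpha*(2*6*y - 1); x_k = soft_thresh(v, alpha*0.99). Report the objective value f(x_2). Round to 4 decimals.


FISTA on f(x) = 6*x^2 - 1*x + 0.99*|x|
L = 12, alpha = 0.0498
Iteration 1: beta = 0.0, y = -2.2613 + 0.0*(-2.2613 + 2.2613) = -2.2613
  grad(y) = -28.1356, v = y - alpha*grad = -0.8601
  prox(v) = soft_thresh(-0.8601, 0.0493) = -0.8108
Iteration 2: beta = 0.3333, y = -0.8108 + 0.3333*(-0.8108 + 2.2613) = -0.3274
  grad(y) = -4.9283, v = y - alpha*grad = -0.0819
  prox(v) = soft_thresh(-0.0819, 0.0493) = -0.0326
f(x_2) = 6*(-0.0326)^2 - 1*(-0.0326) + 0.99*|-0.0326| = 0.0713


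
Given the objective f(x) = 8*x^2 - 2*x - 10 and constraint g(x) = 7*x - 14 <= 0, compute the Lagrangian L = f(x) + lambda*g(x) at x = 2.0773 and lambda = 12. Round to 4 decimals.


Step 1: Evaluate f(x).
f(2.0773) = 8*2.0773^2 - 2*2.0773 - 10 = 20.3668
Step 2: Evaluate g(x).
g(2.0773) = 7*2.0773 - 14 = 0.5411
Step 3: Compute Lagrangian.
L = 20.3668 + 12*0.5411 = 26.86


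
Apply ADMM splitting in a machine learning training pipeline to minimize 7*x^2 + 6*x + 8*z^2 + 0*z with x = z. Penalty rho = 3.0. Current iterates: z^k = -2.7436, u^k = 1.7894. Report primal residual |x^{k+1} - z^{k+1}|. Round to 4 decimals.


ADMM iteration with rho = 3.0, z^k = -2.7436, u^k = 1.7894
Step 1: x-update.
Minimize 7*x^2 + 6*x + (3.0/2)*(x + 2.7436 + 1.7894)^2
FOC: (2*7 + 3.0)*x = -6 + 3.0*(-2.7436 - 1.7894)
x^{k+1} = -1.1529
Step 2: z-update.
Minimize 8*z^2 + 0*z + (3.0/2)*(-1.1529 - z + 1.7894)^2
FOC: (2*8 + 3.0)*z = 0 + 3.0*(-1.1529 + 1.7894)
z^{k+1} = 0.1005
Step 3: u-update.
u^{k+1} = 1.7894 - 1.1529 - 0.1005 = 0.536
Step 4: Primal residual = |-1.1529 - 0.1005| = 1.2534


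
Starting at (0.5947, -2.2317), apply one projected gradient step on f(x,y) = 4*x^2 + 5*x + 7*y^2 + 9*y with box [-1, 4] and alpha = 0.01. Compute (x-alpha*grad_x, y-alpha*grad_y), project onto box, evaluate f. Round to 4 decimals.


Step 1: Compute gradient at (0.5947, -2.2317).
grad_x = 2*4*0.5947 + 5 = 9.7576
grad_y = 2*7*-2.2317 + 9 = -22.2438
Step 2: Gradient step.
x_raw = 0.5947 - 0.01*9.7576 = 0.4971
y_raw = -2.2317 - 0.01*-22.2438 = -2.0093
Step 3: Project onto [-1, 4].
x_proj = clip(0.4971) = 0.4971
y_proj = clip(-2.0093) = -1.0
Step 4: Evaluate f.
f(0.4971, -1.0) = 1.4741


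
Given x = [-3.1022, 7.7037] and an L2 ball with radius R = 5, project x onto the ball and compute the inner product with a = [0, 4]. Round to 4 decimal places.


Step 1: Compute ||x|| (intermediates to 6 decimals).
||x|| = sqrt((-3.1022)^2 + 7.7037^2) = 8.304856
Step 2: Project.
Since ||x|| > R, scale = R/||x|| = 5/8.304856 = 0.602057, proj(x) = scale * x
proj(x) = [-1.867701, 4.638067]
Step 3: Dot product.
a^T * proj(x) = 0*(-1.867701) + 4*4.638067 = 18.5523


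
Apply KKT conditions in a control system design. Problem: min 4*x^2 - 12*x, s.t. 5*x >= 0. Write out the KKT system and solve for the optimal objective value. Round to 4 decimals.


Step 1: Try lambda = 0 (constraint inactive).
Stationarity: 2*4*x - 12 = 0
x* = 12/(2*4) = 1.5
Check constraint: 5*1.5 = 7.5 >= 0 -- satisfied.
Step 2: Compute optimal value.
f(x*) = 4*1.5^2 - 12*1.5 = -9.0


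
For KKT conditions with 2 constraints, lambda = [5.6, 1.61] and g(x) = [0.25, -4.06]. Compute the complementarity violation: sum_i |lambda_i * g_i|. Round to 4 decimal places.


KKT complementary slackness check:
lambda_1 * g_1 = 5.6 * 0.25 = 1.4
lambda_2 * g_2 = 1.61 * -4.06 = -6.5366
Total violation = 1.4 + 6.5366 = 7.9366


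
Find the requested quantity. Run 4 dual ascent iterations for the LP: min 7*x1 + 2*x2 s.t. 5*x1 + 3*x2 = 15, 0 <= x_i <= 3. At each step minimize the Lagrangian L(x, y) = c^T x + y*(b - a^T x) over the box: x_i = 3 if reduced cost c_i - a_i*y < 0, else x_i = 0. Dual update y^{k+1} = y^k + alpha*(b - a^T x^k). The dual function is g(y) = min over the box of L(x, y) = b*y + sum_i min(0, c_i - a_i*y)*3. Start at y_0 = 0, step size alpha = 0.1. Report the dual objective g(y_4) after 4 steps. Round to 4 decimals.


Dual ascent for LP: min 7*x1 + 2*x2, 5*x1 + 3*x2 = 15, 0 <= x_i <= 3
Step 1: y^k = 0.0, reduced costs: (7.0, 2.0)
  x^k = (0.0, 0.0), subgradient = b - a^T x = 15.0
  y^{k+1} = 0.0 + 0.1*15.0 = 1.5
Step 2: y^k = 1.5, reduced costs: (-0.5, -2.5)
  x^k = (3.0, 3.0), subgradient = b - a^T x = -9.0
  y^{k+1} = 1.5 + 0.1*-9.0 = 0.6
Step 3: y^k = 0.6, reduced costs: (4.0, 0.2)
  x^k = (0.0, 0.0), subgradient = b - a^T x = 15.0
  y^{k+1} = 0.6 + 0.1*15.0 = 2.1
Step 4: y^k = 2.1, reduced costs: (-3.5, -4.3)
  x^k = (3.0, 3.0), subgradient = b - a^T x = -9.0
  y^{k+1} = 2.1 + 0.1*-9.0 = 1.2
Dual objective at y_4 = 1.2: reduced costs (1.0, -1.6), box minimizer x = (0.0, 3.0)
g(y_4) = b*y + (c1 - a1*y)*x1 + (c2 - a2*y)*x2 = 15*1.2 + 1.0*0.0 + (-1.6)*3.0 = 18.0 + 0.0 - 4.8 = 13.2


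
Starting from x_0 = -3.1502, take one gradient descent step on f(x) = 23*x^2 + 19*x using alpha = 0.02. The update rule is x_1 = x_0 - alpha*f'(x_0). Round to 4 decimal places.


We compute the gradient at x_0 and apply the update.
f'(x) = 46*x + 19
f'(-3.1502) = 46*-3.1502 + 19 = -125.9092
x_1 = -3.1502 - 0.02*-125.9092 = -0.632


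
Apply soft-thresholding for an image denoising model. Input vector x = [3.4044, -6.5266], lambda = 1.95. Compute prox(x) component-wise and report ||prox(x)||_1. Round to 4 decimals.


Soft-thresholding with lambda = 1.95:
prox(3.4044) = sign(3.4044)*max(|3.4044| - 1.95, 0) = 1.4544
prox(-6.5266) = sign(-6.5266)*max(|-6.5266| - 1.95, 0) = -4.5766
prox(x) = [1.4544, -4.5766]
||prox(x)||_1 = 1.4544 + 4.5766 = 6.031


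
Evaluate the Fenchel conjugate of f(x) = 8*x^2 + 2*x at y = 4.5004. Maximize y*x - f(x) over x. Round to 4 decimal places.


f*(y) = sup_x {y*x - a*x^2 - b*x} = sup_x {(y-b)*x - a*x^2}
FOC: (y - b) - 2a*x = 0 => x* = (y - b)/(2a)
x* = (4.5004 - 2)/(2*8) = 0.1563
f*(4.5004) = (y-b)^2/(4a) = (4.5004 - 2)^2/(4*8)
= 6.252/32 = 0.1954


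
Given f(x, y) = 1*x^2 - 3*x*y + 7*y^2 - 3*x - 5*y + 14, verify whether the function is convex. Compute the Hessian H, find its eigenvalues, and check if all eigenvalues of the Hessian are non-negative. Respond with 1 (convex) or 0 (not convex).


The Hessian of f(x,y) = 1*x^2 - 3*x*y + 7*y^2 - 3*x - 5*y + 14 is:
H = [[2, -3], [-3, 14]]
Trace = 2 + 14 = 16
Determinant = 2*14 - (-3)^2 = 19
Discriminant = (16)^2 - 4*19 = 180.0
Eigenvalues: lambda_1 = 1.2918, lambda_2 = 14.7082
The function is convex.

1


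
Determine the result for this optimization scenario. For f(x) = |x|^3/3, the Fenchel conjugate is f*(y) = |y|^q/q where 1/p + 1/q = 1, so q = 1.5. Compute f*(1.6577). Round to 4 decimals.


The conjugate exponent q satisfies 1/p + 1/q = 1.
p = 3, so q = 3/(3 - 1) = 1.5
|y|^q = 1.6577^1.5 = 2.1343
f*(1.6577) = 2.1343 / 1.5 = 1.4229


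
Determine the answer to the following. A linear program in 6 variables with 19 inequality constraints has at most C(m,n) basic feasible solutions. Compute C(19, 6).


Each vertex corresponds to some choice of n active constraints out of m, so the number of vertices is at most C(m, n) = m! / (n!(m-n)!).
m = 19, n = 6
Numerator: 19 * 18 * 17 * 16 * 15 * 14
Denominator: 6! = 720
C(19, 6) = 27132


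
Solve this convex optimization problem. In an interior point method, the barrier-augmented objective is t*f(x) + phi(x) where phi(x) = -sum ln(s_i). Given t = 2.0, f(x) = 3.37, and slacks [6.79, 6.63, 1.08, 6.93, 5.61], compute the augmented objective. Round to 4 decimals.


Step 1: Compute log-barrier.
ln values: [1.9155, 1.8916, 0.077, 1.9359, 1.7246]
phi = -(1.9155 + 1.8916 + 0.077 + 1.9359 + 1.7246) = -7.5444
Step 2: Compute augmented objective.
t*f(x) = 2.0*3.37 = 6.74
Total = 6.74 - 7.5444 = -0.8044


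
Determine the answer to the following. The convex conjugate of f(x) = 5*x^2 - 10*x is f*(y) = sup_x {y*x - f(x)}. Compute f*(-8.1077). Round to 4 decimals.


f*(y) = sup_x {y*x - a*x^2 - b*x} = sup_x {(y-b)*x - a*x^2}
FOC: (y - b) - 2a*x = 0 => x* = (y - b)/(2a)
x* = (-8.1077 + 10)/(2*5) = 0.1892
f*(-8.1077) = (y-b)^2/(4a) = (-8.1077 + 10)^2/(4*5)
= 3.5808/20 = 0.179


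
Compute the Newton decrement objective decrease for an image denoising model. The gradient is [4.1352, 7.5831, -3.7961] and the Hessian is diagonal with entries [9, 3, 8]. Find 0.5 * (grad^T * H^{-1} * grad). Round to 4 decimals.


Step 1: H is diagonal, so H^(-1) * g = [0.4595, 2.5277, -0.4745].
Step 2: g^T H^(-1) g = sum_i g_i^2 / H_ii
  = (4.1352)^2/9 + (7.5831)^2/3 + (-3.7961)^2/8
  = 1.9 + 19.1678 + 1.8013 = 22.8691
Step 3: Objective decrease = 0.5 * g^T H^(-1) g = 11.4345


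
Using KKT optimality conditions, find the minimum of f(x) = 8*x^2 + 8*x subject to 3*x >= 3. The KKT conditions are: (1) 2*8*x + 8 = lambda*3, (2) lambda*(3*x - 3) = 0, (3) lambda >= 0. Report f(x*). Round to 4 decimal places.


Step 1: Try lambda = 0 (constraint inactive).
x_unc = -8/(2*8) = -0.5
Check: 3*-0.5 = -1.5 < 3 -- violated!
Step 2: Constraint must be active: 3*x = 3
x* = 3/3 = 1.0
lambda = (2*8*1.0 + 8)/3 = 8.0
Step 3: Compute optimal value.
f(x*) = 8*1.0^2 + 8*1.0 = 16.0


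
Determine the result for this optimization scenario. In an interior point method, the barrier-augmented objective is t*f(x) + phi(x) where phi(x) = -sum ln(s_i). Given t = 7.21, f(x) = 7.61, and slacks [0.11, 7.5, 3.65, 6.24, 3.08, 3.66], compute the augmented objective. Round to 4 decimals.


Step 1: Compute log-barrier.
ln values: [-2.2073, 2.0149, 1.2947, 1.831, 1.1249, 1.2975]
phi = -(-2.2073 + 2.0149 + 1.2947 + 1.831 + 1.1249 + 1.2975) = -5.3557
Step 2: Compute augmented objective.
t*f(x) = 7.21*7.61 = 54.8681
Total = 54.8681 - 5.3557 = 49.5124


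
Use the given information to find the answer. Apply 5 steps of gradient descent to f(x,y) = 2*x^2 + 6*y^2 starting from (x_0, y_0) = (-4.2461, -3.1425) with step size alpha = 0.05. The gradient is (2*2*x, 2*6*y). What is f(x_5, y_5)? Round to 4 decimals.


Gradient descent on f(x,y) = 2*x^2 + 6*y^2.
Starting point: (-4.2461, -3.1425), alpha = 0.05
Step 1: grad_x = 2*2*-4.2461 = -16.9844, grad_y = 2*6*-3.1425 = -37.71
  x_1 = -4.2461 - 0.05*-16.9844 = -3.3969
  y_1 = -3.1425 - 0.05*-37.71 = -1.257
Step 2: grad_x = 2*2*-3.3969 = -13.5875, grad_y = 2*6*-1.257 = -15.084
  x_2 = -3.3969 - 0.05*-13.5875 = -2.7175
  y_2 = -1.257 - 0.05*-15.084 = -0.5028
Step 3: grad_x = 2*2*-2.7175 = -10.87, grad_y = 2*6*-0.5028 = -6.0336
  x_3 = -2.7175 - 0.05*-10.87 = -2.174
  y_3 = -0.5028 - 0.05*-6.0336 = -0.2011
Step 4: grad_x = 2*2*-2.174 = -8.696, grad_y = 2*6*-0.2011 = -2.4134
  x_4 = -2.174 - 0.05*-8.696 = -1.7392
  y_4 = -0.2011 - 0.05*-2.4134 = -0.0804
Step 5: grad_x = 2*2*-1.7392 = -6.9568, grad_y = 2*6*-0.0804 = -0.9654
  x_5 = -1.7392 - 0.05*-6.9568 = -1.3914
  y_5 = -0.0804 - 0.05*-0.9654 = -0.0322
f(-1.3914, -0.0322) = 2*(-1.3914)^2 + 6*(-0.0322)^2 = 3.878


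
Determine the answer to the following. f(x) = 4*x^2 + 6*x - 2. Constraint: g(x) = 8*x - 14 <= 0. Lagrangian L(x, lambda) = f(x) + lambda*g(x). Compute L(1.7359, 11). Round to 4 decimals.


Step 1: Evaluate f(x).
f(1.7359) = 4*1.7359^2 + 6*1.7359 - 2 = 20.4688
Step 2: Evaluate g(x).
g(1.7359) = 8*1.7359 - 14 = -0.1128
Step 3: Compute Lagrangian.
L = 20.4688 + 11*-0.1128 = 19.228


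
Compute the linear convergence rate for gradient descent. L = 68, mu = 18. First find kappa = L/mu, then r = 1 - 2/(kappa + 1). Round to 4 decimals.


Step 1: Compute the condition number.
kappa = L/mu = 68/18 = 3.7778
Step 2: Compute the convergence rate.
r = 1 - 2/(kappa + 1) = 1 - 2*mu/(L + mu) = (L - mu)/(L + mu) = 50/86 = 0.5814


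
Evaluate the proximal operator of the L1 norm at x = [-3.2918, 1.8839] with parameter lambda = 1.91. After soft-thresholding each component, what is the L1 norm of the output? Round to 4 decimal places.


Soft-thresholding with lambda = 1.91:
prox(-3.2918) = sign(-3.2918)*max(|-3.2918| - 1.91, 0) = -1.3818
prox(1.8839) = sign(1.8839)*max(|1.8839| - 1.91, 0) = 0.0
prox(x) = [-1.3818, 0.0]
||prox(x)||_1 = 1.3818 + 0.0 = 1.3818


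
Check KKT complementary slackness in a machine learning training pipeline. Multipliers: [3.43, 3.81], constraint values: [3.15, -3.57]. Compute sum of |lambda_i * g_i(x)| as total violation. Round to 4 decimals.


KKT complementary slackness check:
lambda_1 * g_1 = 3.43 * 3.15 = 10.8045
lambda_2 * g_2 = 3.81 * -3.57 = -13.6017
Total violation = 10.8045 + 13.6017 = 24.4062


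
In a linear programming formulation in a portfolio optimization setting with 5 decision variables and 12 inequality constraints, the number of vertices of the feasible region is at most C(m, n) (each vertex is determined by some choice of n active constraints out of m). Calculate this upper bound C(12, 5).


Each vertex corresponds to some choice of n active constraints out of m, so the number of vertices is at most C(m, n) = m! / (n!(m-n)!).
m = 12, n = 5
Numerator: 12 * 11 * 10 * 9 * 8
Denominator: 5! = 120
C(12, 5) = 792


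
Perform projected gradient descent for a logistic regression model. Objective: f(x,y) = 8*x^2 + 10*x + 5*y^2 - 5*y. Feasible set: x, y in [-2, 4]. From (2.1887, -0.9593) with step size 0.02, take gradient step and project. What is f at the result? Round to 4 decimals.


Step 1: Compute gradient at (2.1887, -0.9593).
grad_x = 2*8*2.1887 + 10 = 45.0192
grad_y = 2*5*-0.9593 - 5 = -14.593
Step 2: Gradient step.
x_raw = 2.1887 - 0.02*45.0192 = 1.2883
y_raw = -0.9593 - 0.02*-14.593 = -0.6674
Step 3: Project onto [-2, 4].
x_proj = clip(1.2883) = 1.2883
y_proj = clip(-0.6674) = -0.6674
Step 4: Evaluate f.
f(1.2883, -0.6674) = 31.7258


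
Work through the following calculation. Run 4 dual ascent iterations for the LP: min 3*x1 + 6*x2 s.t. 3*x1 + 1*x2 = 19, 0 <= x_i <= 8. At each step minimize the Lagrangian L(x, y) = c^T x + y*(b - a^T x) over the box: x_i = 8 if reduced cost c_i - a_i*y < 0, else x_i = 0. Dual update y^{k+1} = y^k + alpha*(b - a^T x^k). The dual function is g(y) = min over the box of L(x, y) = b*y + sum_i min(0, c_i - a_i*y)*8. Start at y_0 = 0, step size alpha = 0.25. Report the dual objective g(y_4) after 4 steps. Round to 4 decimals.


Dual ascent for LP: min 3*x1 + 6*x2, 3*x1 + 1*x2 = 19, 0 <= x_i <= 8
Step 1: y^k = 0.0, reduced costs: (3.0, 6.0)
  x^k = (0.0, 0.0), subgradient = b - a^T x = 19.0
  y^{k+1} = 0.0 + 0.25*19.0 = 4.75
Step 2: y^k = 4.75, reduced costs: (-11.25, 1.25)
  x^k = (8.0, 0.0), subgradient = b - a^T x = -5.0
  y^{k+1} = 4.75 + 0.25*-5.0 = 3.5
Step 3: y^k = 3.5, reduced costs: (-7.5, 2.5)
  x^k = (8.0, 0.0), subgradient = b - a^T x = -5.0
  y^{k+1} = 3.5 + 0.25*-5.0 = 2.25
Step 4: y^k = 2.25, reduced costs: (-3.75, 3.75)
  x^k = (8.0, 0.0), subgradient = b - a^T x = -5.0
  y^{k+1} = 2.25 + 0.25*-5.0 = 1.0
Dual objective at y_4 = 1.0: reduced costs (0.0, 5.0), box minimizer x = (0.0, 0.0)
g(y_4) = b*y + (c1 - a1*y)*x1 + (c2 - a2*y)*x2 = 19*1.0 + 0.0*0.0 + 5.0*0.0 = 19.0 + 0.0 + 0.0 = 19.0


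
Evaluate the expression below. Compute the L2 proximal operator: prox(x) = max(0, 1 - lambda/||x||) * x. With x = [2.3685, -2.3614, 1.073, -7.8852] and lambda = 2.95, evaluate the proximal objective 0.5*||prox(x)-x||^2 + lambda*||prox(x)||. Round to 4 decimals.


Step 1: Compute ||x||.
||x|| = 8.6321
Step 2: Compute scaling factor.
scale = max(0, 1 - 2.95/8.6321) = 0.6583
Step 3: prox(x) = [1.5591, -1.5544, 0.7063, -5.1905]
||prox(x)|| = 5.6821
Step 4: Proximal objective.
0.5*||prox-x||^2 = 4.3513
lambda*||prox|| = 16.7622
Total = 21.1135


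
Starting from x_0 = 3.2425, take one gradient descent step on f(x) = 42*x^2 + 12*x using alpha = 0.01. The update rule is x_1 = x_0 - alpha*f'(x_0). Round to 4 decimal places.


We compute the gradient at x_0 and apply the update.
f'(x) = 84*x + 12
f'(3.2425) = 84*3.2425 + 12 = 284.37
x_1 = 3.2425 - 0.01*284.37 = 0.3988


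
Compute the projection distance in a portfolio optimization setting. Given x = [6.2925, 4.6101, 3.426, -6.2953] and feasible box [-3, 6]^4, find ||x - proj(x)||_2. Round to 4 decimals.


Project each component onto [-3, 6].
clip(6.2925) = 6.0, clip(4.6101) = 4.6101, clip(3.426) = 3.426, clip(-6.2953) = -3.0
Projection = [6.0, 4.6101, 3.426, -3.0]
Squared diffs: [0.0856, 0.0, 0.0, 10.859]
Distance = sqrt(10.9446) = 3.3083


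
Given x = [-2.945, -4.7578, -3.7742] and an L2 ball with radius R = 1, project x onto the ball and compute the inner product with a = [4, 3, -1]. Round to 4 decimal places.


Step 1: Compute ||x|| (intermediates to 6 decimals).
||x|| = sqrt((-2.945)^2 + (-4.7578)^2 + (-3.7742)^2) = 6.74939
Step 2: Project.
Since ||x|| > R, scale = R/||x|| = 1/6.74939 = 0.148162, proj(x) = scale * x
proj(x) = [-0.436337, -0.704925, -0.559193]
Step 3: Dot product.
a^T * proj(x) = 4*(-0.436337) + 3*(-0.704925) - 1*(-0.559193) = -3.3009


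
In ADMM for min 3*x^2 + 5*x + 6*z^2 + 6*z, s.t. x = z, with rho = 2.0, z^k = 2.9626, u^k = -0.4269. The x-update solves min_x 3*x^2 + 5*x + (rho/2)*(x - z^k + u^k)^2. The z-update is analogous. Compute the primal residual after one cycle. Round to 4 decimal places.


ADMM iteration with rho = 2.0, z^k = 2.9626, u^k = -0.4269
Step 1: x-update.
Minimize 3*x^2 + 5*x + (2.0/2)*(x - 2.9626 - 0.4269)^2
FOC: (2*3 + 2.0)*x = -5 + 2.0*(2.9626 + 0.4269)
x^{k+1} = 0.2224
Step 2: z-update.
Minimize 6*z^2 + 6*z + (2.0/2)*(0.2224 - z - 0.4269)^2
FOC: (2*6 + 2.0)*z = -6 + 2.0*(0.2224 - 0.4269)
z^{k+1} = -0.4578
Step 3: u-update.
u^{k+1} = -0.4269 + 0.2224 + 0.4578 = 0.2533
Step 4: Primal residual = |0.2224 + 0.4578| = 0.6802


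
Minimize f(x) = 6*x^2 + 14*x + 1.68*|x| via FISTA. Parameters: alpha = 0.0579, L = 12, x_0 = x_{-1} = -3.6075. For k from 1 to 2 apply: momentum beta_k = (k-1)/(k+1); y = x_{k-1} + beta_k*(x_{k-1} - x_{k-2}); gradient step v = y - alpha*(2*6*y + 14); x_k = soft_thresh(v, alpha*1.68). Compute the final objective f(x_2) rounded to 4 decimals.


FISTA on f(x) = 6*x^2 + 14*x + 1.68*|x|
L = 12, alpha = 0.0579
Iteration 1: beta = 0.0, y = -3.6075 + 0.0*(-3.6075 + 3.6075) = -3.6075
  grad(y) = -29.29, v = y - alpha*grad = -1.9116
  prox(v) = soft_thresh(-1.9116, 0.0973) = -1.8143
Iteration 2: beta = 0.3333, y = -1.8143 + 0.3333*(-1.8143 + 3.6075) = -1.2166
  grad(y) = -0.5994, v = y - alpha*grad = -1.1819
  prox(v) = soft_thresh(-1.1819, 0.0973) = -1.0846
f(x_2) = 6*(-1.0846)^2 + 14*(-1.0846) + 1.68*|-1.0846| = -6.3041


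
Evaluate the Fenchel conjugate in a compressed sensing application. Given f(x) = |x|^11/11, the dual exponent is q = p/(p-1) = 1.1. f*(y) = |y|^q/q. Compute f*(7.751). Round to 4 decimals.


The conjugate exponent q satisfies 1/p + 1/q = 1.
p = 11, so q = 11/(11 - 1) = 1.1
|y|^q = 7.751^1.1 = 9.5125
f*(7.751) = 9.5125 / 1.1 = 8.6477


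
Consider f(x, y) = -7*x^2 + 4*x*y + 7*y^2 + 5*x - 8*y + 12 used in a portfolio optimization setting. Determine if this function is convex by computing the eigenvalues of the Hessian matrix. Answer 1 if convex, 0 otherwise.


The Hessian of f(x,y) = -7*x^2 + 4*x*y + 7*y^2 + 5*x - 8*y + 12 is:
H = [[-14, 4], [4, 14]]
Trace = -14 + 14 = 0
Determinant = -14*14 - (4)^2 = -212
Discriminant = (0)^2 - 4*-212 = 848.0
Eigenvalues: lambda_1 = -14.5602, lambda_2 = 14.5602
The function is not convex.

0


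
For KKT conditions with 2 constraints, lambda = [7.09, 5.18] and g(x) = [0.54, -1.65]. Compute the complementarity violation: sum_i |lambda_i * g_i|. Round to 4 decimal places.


KKT complementary slackness check:
lambda_1 * g_1 = 7.09 * 0.54 = 3.8286
lambda_2 * g_2 = 5.18 * -1.65 = -8.547
Total violation = 3.8286 + 8.547 = 12.3756


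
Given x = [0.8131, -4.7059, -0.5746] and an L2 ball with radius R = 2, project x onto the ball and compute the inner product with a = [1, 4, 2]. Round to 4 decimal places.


Step 1: Compute ||x|| (intermediates to 6 decimals).
||x|| = sqrt(0.8131^2 + (-4.7059)^2 + (-0.5746)^2) = 4.810072
Step 2: Project.
Since ||x|| > R, scale = R/||x|| = 2/4.810072 = 0.415794, proj(x) = scale * x
proj(x) = [0.338082, -1.956685, -0.238915]
Step 3: Dot product.
a^T * proj(x) = 1*0.338082 + 4*(-1.956685) + 2*(-0.238915) = -7.9665


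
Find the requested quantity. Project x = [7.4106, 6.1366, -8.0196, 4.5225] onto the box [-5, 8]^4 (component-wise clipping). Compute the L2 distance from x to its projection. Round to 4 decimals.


Project each component onto [-5, 8].
clip(7.4106) = 7.4106, clip(6.1366) = 6.1366, clip(-8.0196) = -5.0, clip(4.5225) = 4.5225
Projection = [7.4106, 6.1366, -5.0, 4.5225]
Squared diffs: [0.0, 0.0, 9.118, 0.0]
Distance = sqrt(9.118) = 3.0196


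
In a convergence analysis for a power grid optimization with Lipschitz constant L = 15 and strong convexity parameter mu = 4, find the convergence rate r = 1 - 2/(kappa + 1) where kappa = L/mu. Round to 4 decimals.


Step 1: Compute the condition number.
kappa = L/mu = 15/4 = 3.75
Step 2: Compute the convergence rate.
r = 1 - 2/(kappa + 1) = 1 - 2*mu/(L + mu) = (L - mu)/(L + mu) = 11/19 = 0.5789


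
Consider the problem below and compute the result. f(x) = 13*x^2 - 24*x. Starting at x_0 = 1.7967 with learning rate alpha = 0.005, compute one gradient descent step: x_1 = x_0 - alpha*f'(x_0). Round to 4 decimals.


We compute the gradient at x_0 and apply the update.
f'(x) = 26*x - 24
f'(1.7967) = 26*1.7967 - 24 = 22.7142
x_1 = 1.7967 - 0.005*22.7142 = 1.6831


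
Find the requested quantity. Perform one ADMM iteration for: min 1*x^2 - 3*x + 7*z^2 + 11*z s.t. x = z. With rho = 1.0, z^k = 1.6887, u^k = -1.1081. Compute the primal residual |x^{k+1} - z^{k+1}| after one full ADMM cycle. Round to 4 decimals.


ADMM iteration with rho = 1.0, z^k = 1.6887, u^k = -1.1081
Step 1: x-update.
Minimize 1*x^2 - 3*x + (1.0/2)*(x - 1.6887 - 1.1081)^2
FOC: (2*1 + 1.0)*x = 3 + 1.0*(1.6887 + 1.1081)
x^{k+1} = 1.9323
Step 2: z-update.
Minimize 7*z^2 + 11*z + (1.0/2)*(1.9323 - z - 1.1081)^2
FOC: (2*7 + 1.0)*z = -11 + 1.0*(1.9323 - 1.1081)
z^{k+1} = -0.6784
Step 3: u-update.
u^{k+1} = -1.1081 + 1.9323 + 0.6784 = 1.5026
Step 4: Primal residual = |1.9323 + 0.6784| = 2.6107


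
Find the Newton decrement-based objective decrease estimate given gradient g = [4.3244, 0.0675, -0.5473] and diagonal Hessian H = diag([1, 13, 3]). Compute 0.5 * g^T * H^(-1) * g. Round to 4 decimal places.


Step 1: H is diagonal, so H^(-1) * g = [4.3244, 0.0052, -0.1824].
Step 2: g^T H^(-1) g = sum_i g_i^2 / H_ii
  = (4.3244)^2/1 + (0.0675)^2/13 + (-0.5473)^2/3
  = 18.7004 + 0.0004 + 0.0998 = 18.8006
Step 3: Objective decrease = 0.5 * g^T H^(-1) g = 9.4003


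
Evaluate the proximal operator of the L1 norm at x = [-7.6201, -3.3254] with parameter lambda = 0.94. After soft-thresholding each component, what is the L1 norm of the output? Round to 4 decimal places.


Soft-thresholding with lambda = 0.94:
prox(-7.6201) = sign(-7.6201)*max(|-7.6201| - 0.94, 0) = -6.6801
prox(-3.3254) = sign(-3.3254)*max(|-3.3254| - 0.94, 0) = -2.3854
prox(x) = [-6.6801, -2.3854]
||prox(x)||_1 = 6.6801 + 2.3854 = 9.0655


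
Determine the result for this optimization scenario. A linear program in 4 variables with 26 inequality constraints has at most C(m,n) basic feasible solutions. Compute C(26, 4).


Each vertex corresponds to some choice of n active constraints out of m, so the number of vertices is at most C(m, n) = m! / (n!(m-n)!).
m = 26, n = 4
Numerator: 26 * 25 * 24 * 23
Denominator: 4! = 24
C(26, 4) = 14950


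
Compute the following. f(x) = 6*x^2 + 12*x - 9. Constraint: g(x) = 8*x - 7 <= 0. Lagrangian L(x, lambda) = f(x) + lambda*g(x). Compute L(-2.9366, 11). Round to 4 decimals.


Step 1: Evaluate f(x).
f(-2.9366) = 6*(-2.9366)^2 + 12*(-2.9366) - 9 = 7.5025
Step 2: Evaluate g(x).
g(-2.9366) = 8*-2.9366 - 7 = -30.4928
Step 3: Compute Lagrangian.
L = 7.5025 + 11*-30.4928 = -327.9183


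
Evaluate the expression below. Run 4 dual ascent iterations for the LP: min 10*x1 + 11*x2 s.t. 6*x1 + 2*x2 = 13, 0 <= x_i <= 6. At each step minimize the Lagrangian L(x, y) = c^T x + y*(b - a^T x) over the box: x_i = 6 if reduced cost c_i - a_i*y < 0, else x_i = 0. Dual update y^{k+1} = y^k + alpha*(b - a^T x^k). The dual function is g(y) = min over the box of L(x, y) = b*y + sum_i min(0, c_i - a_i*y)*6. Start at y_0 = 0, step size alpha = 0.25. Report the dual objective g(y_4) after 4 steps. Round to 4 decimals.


Dual ascent for LP: min 10*x1 + 11*x2, 6*x1 + 2*x2 = 13, 0 <= x_i <= 6
Step 1: y^k = 0.0, reduced costs: (10.0, 11.0)
  x^k = (0.0, 0.0), subgradient = b - a^T x = 13.0
  y^{k+1} = 0.0 + 0.25*13.0 = 3.25
Step 2: y^k = 3.25, reduced costs: (-9.5, 4.5)
  x^k = (6.0, 0.0), subgradient = b - a^T x = -23.0
  y^{k+1} = 3.25 + 0.25*-23.0 = -2.5
Step 3: y^k = -2.5, reduced costs: (25.0, 16.0)
  x^k = (0.0, 0.0), subgradient = b - a^T x = 13.0
  y^{k+1} = -2.5 + 0.25*13.0 = 0.75
Step 4: y^k = 0.75, reduced costs: (5.5, 9.5)
  x^k = (0.0, 0.0), subgradient = b - a^T x = 13.0
  y^{k+1} = 0.75 + 0.25*13.0 = 4.0
Dual objective at y_4 = 4.0: reduced costs (-14.0, 3.0), box minimizer x = (6.0, 0.0)
g(y_4) = b*y + (c1 - a1*y)*x1 + (c2 - a2*y)*x2 = 13*4.0 + (-14.0)*6.0 + 3.0*0.0 = 52.0 - 84.0 + 0.0 = -32.0


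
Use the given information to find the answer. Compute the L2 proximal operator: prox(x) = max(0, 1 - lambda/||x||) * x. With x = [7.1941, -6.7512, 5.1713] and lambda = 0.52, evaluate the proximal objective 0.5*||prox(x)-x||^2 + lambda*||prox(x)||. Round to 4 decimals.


Step 1: Compute ||x||.
||x|| = 11.1389
Step 2: Compute scaling factor.
scale = max(0, 1 - 0.52/11.1389) = 0.9533
Step 3: prox(x) = [6.8583, -6.436, 4.9299]
||prox(x)|| = 10.6189
Step 4: Proximal objective.
0.5*||prox-x||^2 = 0.1352
lambda*||prox|| = 5.5218
Total = 5.6571


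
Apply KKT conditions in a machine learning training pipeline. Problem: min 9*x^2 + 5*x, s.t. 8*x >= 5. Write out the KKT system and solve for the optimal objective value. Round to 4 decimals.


Step 1: Try lambda = 0 (constraint inactive).
x_unc = -5/(2*9) = -0.2778
Check: 8*-0.2778 = -2.2224 < 5 -- violated!
Step 2: Constraint must be active: 8*x = 5
x* = 5/8 = 0.625
lambda = (2*9*0.625 + 5)/8 = 2.0313
Step 3: Compute optimal value.
f(x*) = 9*0.625^2 + 5*0.625 = 6.6406


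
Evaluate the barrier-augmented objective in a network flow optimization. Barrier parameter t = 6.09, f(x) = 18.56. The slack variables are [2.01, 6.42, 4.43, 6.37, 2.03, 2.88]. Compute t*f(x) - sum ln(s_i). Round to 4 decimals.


Step 1: Compute log-barrier.
ln values: [0.6981, 1.8594, 1.4884, 1.8516, 0.708, 1.0578]
phi = -(0.6981 + 1.8594 + 1.4884 + 1.8516 + 0.708 + 1.0578) = -7.6634
Step 2: Compute augmented objective.
t*f(x) = 6.09*18.56 = 113.0304
Total = 113.0304 - 7.6634 = 105.367


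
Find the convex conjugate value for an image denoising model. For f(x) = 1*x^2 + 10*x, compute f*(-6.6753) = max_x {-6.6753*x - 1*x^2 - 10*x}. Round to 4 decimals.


f*(y) = sup_x {y*x - a*x^2 - b*x} = sup_x {(y-b)*x - a*x^2}
FOC: (y - b) - 2a*x = 0 => x* = (y - b)/(2a)
x* = (-6.6753 - 10)/(2*1) = -8.3377
f*(-6.6753) = (y-b)^2/(4a) = (-6.6753 - 10)^2/(4*1)
= 278.0656/4 = 69.5164


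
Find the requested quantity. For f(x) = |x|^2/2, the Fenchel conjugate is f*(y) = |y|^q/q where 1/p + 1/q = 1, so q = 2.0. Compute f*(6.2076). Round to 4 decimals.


The conjugate exponent q satisfies 1/p + 1/q = 1.
p = 2, so q = 2/(2 - 1) = 2.0
|y|^q = 6.2076^2.0 = 38.5343
f*(6.2076) = 38.5343 / 2.0 = 19.2671


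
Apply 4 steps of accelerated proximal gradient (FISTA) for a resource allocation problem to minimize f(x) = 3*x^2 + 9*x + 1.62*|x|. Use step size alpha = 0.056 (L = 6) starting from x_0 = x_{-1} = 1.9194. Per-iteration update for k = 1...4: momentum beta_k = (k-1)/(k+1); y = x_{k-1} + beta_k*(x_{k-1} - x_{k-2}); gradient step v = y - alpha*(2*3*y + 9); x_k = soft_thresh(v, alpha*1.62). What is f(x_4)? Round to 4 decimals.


FISTA on f(x) = 3*x^2 + 9*x + 1.62*|x|
L = 6, alpha = 0.056
Iteration 1: beta = 0.0, y = 1.9194 + 0.0*(1.9194 - 1.9194) = 1.9194
  grad(y) = 20.5164, v = y - alpha*grad = 0.7705
  prox(v) = soft_thresh(0.7705, 0.0907) = 0.6798
Iteration 2: beta = 0.3333, y = 0.6798 + 0.3333*(0.6798 - 1.9194) = 0.2665
  grad(y) = 10.5993, v = y - alpha*grad = -0.327
  prox(v) = soft_thresh(-0.327, 0.0907) = -0.2363
Iteration 3: beta = 0.5, y = -0.2363 + 0.5*(-0.2363 - 0.6798) = -0.6943
  grad(y) = 4.8341, v = y - alpha*grad = -0.965
  prox(v) = soft_thresh(-0.965, 0.0907) = -0.8743
Iteration 4: beta = 0.6, y = -0.8743 + 0.6*(-0.8743 + 0.2363) = -1.2571
  grad(y) = 1.4573, v = y - alpha*grad = -1.3387
  prox(v) = soft_thresh(-1.3387, 0.0907) = -1.248
f(x_4) = 3*(-1.248)^2 + 9*(-1.248) + 1.62*|-1.248| = -4.5377


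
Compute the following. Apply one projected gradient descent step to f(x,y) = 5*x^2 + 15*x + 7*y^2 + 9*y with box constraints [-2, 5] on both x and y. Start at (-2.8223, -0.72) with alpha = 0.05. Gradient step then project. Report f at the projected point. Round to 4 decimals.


Step 1: Compute gradient at (-2.8223, -0.72).
grad_x = 2*5*-2.8223 + 15 = -13.223
grad_y = 2*7*-0.72 + 9 = -1.08
Step 2: Gradient step.
x_raw = -2.8223 - 0.05*-13.223 = -2.1612
y_raw = -0.72 - 0.05*-1.08 = -0.666
Step 3: Project onto [-2, 5].
x_proj = clip(-2.1612) = -2.0
y_proj = clip(-0.666) = -0.666
Step 4: Evaluate f.
f(-2.0, -0.666) = -12.8891


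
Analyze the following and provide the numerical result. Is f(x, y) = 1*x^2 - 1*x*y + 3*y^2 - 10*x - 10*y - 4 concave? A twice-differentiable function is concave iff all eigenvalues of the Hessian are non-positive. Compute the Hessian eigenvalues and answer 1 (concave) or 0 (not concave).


The Hessian of f(x,y) = 1*x^2 - 1*x*y + 3*y^2 - 10*x - 10*y - 4 is:
H = [[2, -1], [-1, 6]]
Trace = 2 + 6 = 8
Determinant = 2*6 - (-1)^2 = 11
Discriminant = (8)^2 - 4*11 = 20.0
Eigenvalues: lambda_1 = 1.7639, lambda_2 = 6.2361
The function is not concave.

0


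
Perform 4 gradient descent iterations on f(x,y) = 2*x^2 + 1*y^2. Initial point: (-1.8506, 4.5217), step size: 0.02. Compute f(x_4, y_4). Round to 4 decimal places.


Gradient descent on f(x,y) = 2*x^2 + 1*y^2.
Starting point: (-1.8506, 4.5217), alpha = 0.02
Step 1: grad_x = 2*2*-1.8506 = -7.4024, grad_y = 2*1*4.5217 = 9.0434
  x_1 = -1.8506 - 0.02*-7.4024 = -1.7026
  y_1 = 4.5217 - 0.02*9.0434 = 4.3408
Step 2: grad_x = 2*2*-1.7026 = -6.8102, grad_y = 2*1*4.3408 = 8.6817
  x_2 = -1.7026 - 0.02*-6.8102 = -1.5663
  y_2 = 4.3408 - 0.02*8.6817 = 4.1672
Step 3: grad_x = 2*2*-1.5663 = -6.2654, grad_y = 2*1*4.1672 = 8.3344
  x_3 = -1.5663 - 0.02*-6.2654 = -1.441
  y_3 = 4.1672 - 0.02*8.3344 = 4.0005
Step 4: grad_x = 2*2*-1.441 = -5.7642, grad_y = 2*1*4.0005 = 8.001
  x_4 = -1.441 - 0.02*-5.7642 = -1.3258
  y_4 = 4.0005 - 0.02*8.001 = 3.8405
f(-1.3258, 3.8405) = 2*(-1.3258)^2 + 1*3.8405^2 = 18.2646


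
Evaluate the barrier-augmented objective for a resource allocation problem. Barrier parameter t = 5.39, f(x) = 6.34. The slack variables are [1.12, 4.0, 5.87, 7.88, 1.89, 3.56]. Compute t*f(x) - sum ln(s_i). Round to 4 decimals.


Step 1: Compute log-barrier.
ln values: [0.1133, 1.3863, 1.7699, 2.0643, 0.6366, 1.2698]
phi = -(0.1133 + 1.3863 + 1.7699 + 2.0643 + 0.6366 + 1.2698) = -7.2401
Step 2: Compute augmented objective.
t*f(x) = 5.39*6.34 = 34.1726
Total = 34.1726 - 7.2401 = 26.9325


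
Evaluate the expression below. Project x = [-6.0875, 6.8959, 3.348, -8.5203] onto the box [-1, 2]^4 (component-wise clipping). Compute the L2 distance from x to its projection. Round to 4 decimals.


Project each component onto [-1, 2].
clip(-6.0875) = -1.0, clip(6.8959) = 2.0, clip(3.348) = 2.0, clip(-8.5203) = -1.0
Projection = [-1.0, 2.0, 2.0, -1.0]
Squared diffs: [25.8827, 23.9698, 1.8171, 56.5549]
Distance = sqrt(108.2245) = 10.4031


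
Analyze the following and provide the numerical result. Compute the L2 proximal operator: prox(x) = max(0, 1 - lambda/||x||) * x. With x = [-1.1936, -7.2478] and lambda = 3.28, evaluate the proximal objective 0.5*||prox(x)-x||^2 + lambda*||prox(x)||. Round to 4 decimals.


Step 1: Compute ||x||.
||x|| = 7.3454
Step 2: Compute scaling factor.
scale = max(0, 1 - 3.28/7.3454) = 0.5535
Step 3: prox(x) = [-0.6606, -4.0114]
||prox(x)|| = 4.0654
Step 4: Proximal objective.
0.5*||prox-x||^2 = 5.3792
lambda*||prox|| = 13.3345
Total = 18.7138


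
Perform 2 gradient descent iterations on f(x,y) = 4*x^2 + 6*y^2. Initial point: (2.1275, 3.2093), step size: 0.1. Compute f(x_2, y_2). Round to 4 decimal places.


Gradient descent on f(x,y) = 4*x^2 + 6*y^2.
Starting point: (2.1275, 3.2093), alpha = 0.1
Step 1: grad_x = 2*4*2.1275 = 17.02, grad_y = 2*6*3.2093 = 38.5116
  x_1 = 2.1275 - 0.1*17.02 = 0.4255
  y_1 = 3.2093 - 0.1*38.5116 = -0.6419
Step 2: grad_x = 2*4*0.4255 = 3.404, grad_y = 2*6*-0.6419 = -7.7023
  x_2 = 0.4255 - 0.1*3.404 = 0.0851
  y_2 = -0.6419 - 0.1*-7.7023 = 0.1284
f(0.0851, 0.1284) = 4*0.0851^2 + 6*0.1284^2 = 0.1278


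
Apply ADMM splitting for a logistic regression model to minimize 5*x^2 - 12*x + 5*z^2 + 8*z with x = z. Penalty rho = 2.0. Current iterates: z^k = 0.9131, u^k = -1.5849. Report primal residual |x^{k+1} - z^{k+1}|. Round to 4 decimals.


ADMM iteration with rho = 2.0, z^k = 0.9131, u^k = -1.5849
Step 1: x-update.
Minimize 5*x^2 - 12*x + (2.0/2)*(x - 0.9131 - 1.5849)^2
FOC: (2*5 + 2.0)*x = 12 + 2.0*(0.9131 + 1.5849)
x^{k+1} = 1.4163
Step 2: z-update.
Minimize 5*z^2 + 8*z + (2.0/2)*(1.4163 - z - 1.5849)^2
FOC: (2*5 + 2.0)*z = -8 + 2.0*(1.4163 - 1.5849)
z^{k+1} = -0.6948
Step 3: u-update.
u^{k+1} = -1.5849 + 1.4163 + 0.6948 = 0.5262
Step 4: Primal residual = |1.4163 + 0.6948| = 2.1111


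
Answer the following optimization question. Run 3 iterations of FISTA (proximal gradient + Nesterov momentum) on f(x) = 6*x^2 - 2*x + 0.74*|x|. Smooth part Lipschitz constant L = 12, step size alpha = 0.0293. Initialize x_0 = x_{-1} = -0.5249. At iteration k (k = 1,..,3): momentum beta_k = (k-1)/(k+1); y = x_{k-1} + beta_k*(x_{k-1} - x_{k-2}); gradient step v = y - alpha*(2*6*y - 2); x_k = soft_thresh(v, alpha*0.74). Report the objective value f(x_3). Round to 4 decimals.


FISTA on f(x) = 6*x^2 - 2*x + 0.74*|x|
L = 12, alpha = 0.0293
Iteration 1: beta = 0.0, y = -0.5249 + 0.0*(-0.5249 + 0.5249) = -0.5249
  grad(y) = -8.2988, v = y - alpha*grad = -0.2817
  prox(v) = soft_thresh(-0.2817, 0.0217) = -0.2601
Iteration 2: beta = 0.3333, y = -0.2601 + 0.3333*(-0.2601 + 0.5249) = -0.1718
  grad(y) = -4.0614, v = y - alpha*grad = -0.0528
  prox(v) = soft_thresh(-0.0528, 0.0217) = -0.0311
Iteration 3: beta = 0.5, y = -0.0311 + 0.5*(-0.0311 + 0.2601) = 0.0834
  grad(y) = -0.9995, v = y - alpha*grad = 0.1127
  prox(v) = soft_thresh(0.1127, 0.0217) = 0.091
f(x_3) = 6*0.091^2 - 2*0.091 + 0.74*|0.091| = -0.065


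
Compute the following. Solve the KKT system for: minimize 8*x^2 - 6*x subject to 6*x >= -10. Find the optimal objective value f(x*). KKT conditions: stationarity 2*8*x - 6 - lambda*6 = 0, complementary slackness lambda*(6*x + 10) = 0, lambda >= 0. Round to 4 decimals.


Step 1: Try lambda = 0 (constraint inactive).
Stationarity: 2*8*x - 6 = 0
x* = 6/(2*8) = 0.375
Check constraint: 6*0.375 = 2.25 >= -10 -- satisfied.
Step 2: Compute optimal value.
f(x*) = 8*0.375^2 - 6*0.375 = -1.125


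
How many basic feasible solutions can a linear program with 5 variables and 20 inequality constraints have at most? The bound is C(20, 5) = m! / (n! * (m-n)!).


Each vertex corresponds to some choice of n active constraints out of m, so the number of vertices is at most C(m, n) = m! / (n!(m-n)!).
m = 20, n = 5
Numerator: 20 * 19 * 18 * 17 * 16
Denominator: 5! = 120
C(20, 5) = 15504


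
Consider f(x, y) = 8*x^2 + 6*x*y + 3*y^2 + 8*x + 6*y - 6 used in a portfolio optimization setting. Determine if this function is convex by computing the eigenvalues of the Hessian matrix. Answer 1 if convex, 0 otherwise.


The Hessian of f(x,y) = 8*x^2 + 6*x*y + 3*y^2 + 8*x + 6*y - 6 is:
H = [[16, 6], [6, 6]]
Trace = 16 + 6 = 22
Determinant = 16*6 - (6)^2 = 60
Discriminant = (22)^2 - 4*60 = 244.0
Eigenvalues: lambda_1 = 3.1898, lambda_2 = 18.8102
The function is convex.

1
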